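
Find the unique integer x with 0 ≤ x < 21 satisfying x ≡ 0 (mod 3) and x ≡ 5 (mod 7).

Write x = 0 + 3·k. Then 3·k ≡ 5 − 0 ≡ 5 (mod 7).
Need 3⁻¹ mod 7. Extended Euclid on (7, 3):
7 = 2×3 + 1
3 = 3×1 + 0
Back-substitute:
1 = 7 − 2·3
3⁻¹ ≡ 5 (mod 7), so k ≡ 5·5 ≡ 4 (mod 7).
x = 0 + 3·4 = 12.

12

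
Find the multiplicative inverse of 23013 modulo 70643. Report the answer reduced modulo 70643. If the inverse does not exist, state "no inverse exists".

53775

Apply the Euclidean algorithm to 70643 and 23013:
70643 = 3·23013 + 1604
23013 = 14·1604 + 557
1604 = 2·557 + 490
557 = 1·490 + 67
490 = 7·67 + 21
67 = 3·21 + 4
21 = 5·4 + 1
4 = 4·1 + 0
gcd = 1, so the inverse exists. Back-substitute:
1 = 21 − 5·4
1 = −5·67 + 16·21
1 = 16·490 − 117·67
1 = −117·557 + 133·490
1 = 133·1604 − 383·557
1 = −383·23013 + 5495·1604
1 = 5495·70643 − 16868·23013
Hence 23013⁻¹ ≡ -16868 ≡ 53775 (mod 70643).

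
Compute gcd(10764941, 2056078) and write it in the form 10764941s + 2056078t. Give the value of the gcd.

1

Repeated division:
10764941 = 5×2056078 + 484551
2056078 = 4×484551 + 117874
484551 = 4×117874 + 13055
117874 = 9×13055 + 379
13055 = 34×379 + 169
379 = 2×169 + 41
169 = 4×41 + 5
41 = 8×5 + 1
5 = 5×1 + 0
gcd(10764941, 2056078) = 1.
Express as a combination:
1 = 41 − 8·5
1 = −8·169 + 33·41
1 = 33·379 − 74·169
1 = −74·13055 + 2549·379
1 = 2549·117874 − 23015·13055
1 = −23015·484551 + 94609·117874
1 = 94609·2056078 − 401451·484551
1 = −401451·10764941 + 2101864·2056078
So 1 = (-401451)·10764941 + (2101864)·2056078.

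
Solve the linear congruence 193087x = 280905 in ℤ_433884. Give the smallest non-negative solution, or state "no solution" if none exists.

First find gcd(193087, 433884):
433884 = 2*193087 + 47710
193087 = 4*47710 + 2247
47710 = 21*2247 + 523
2247 = 4*523 + 155
523 = 3*155 + 58
155 = 2*58 + 39
58 = 1*39 + 19
39 = 2*19 + 1
19 = 19*1 + 0
gcd = 1, so a unique solution mod 433884 exists.
Back-substitute for the Bézout coefficients:
1 = 39 − 2·19
1 = −2·58 + 3·39
1 = 3·155 − 8·58
1 = −8·523 + 27·155
1 = 27·2247 − 116·523
1 = −116·47710 + 2463·2247
1 = 2463·193087 − 9968·47710
1 = −9968·433884 + 22399·193087
So 193087·(22399) ≡ 1 (mod 433884), giving 193087⁻¹ ≡ 22399.
x ≡ 193087⁻¹·280905 ≡ 22399·280905 ≡ 239211 (mod 433884).

239211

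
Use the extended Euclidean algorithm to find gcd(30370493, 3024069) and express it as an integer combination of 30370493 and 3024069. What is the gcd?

Repeated division:
30370493 = 10*3024069 + 129803
3024069 = 23*129803 + 38600
129803 = 3*38600 + 14003
38600 = 2*14003 + 10594
14003 = 1*10594 + 3409
10594 = 3*3409 + 367
3409 = 9*367 + 106
367 = 3*106 + 49
106 = 2*49 + 8
49 = 6*8 + 1
8 = 8*1 + 0
gcd(30370493, 3024069) = 1.
Express as a combination:
1 = 49 − 6·8
1 = −6·106 + 13·49
1 = 13·367 − 45·106
1 = −45·3409 + 418·367
1 = 418·10594 − 1299·3409
1 = −1299·14003 + 1717·10594
1 = 1717·38600 − 4733·14003
1 = −4733·129803 + 15916·38600
1 = 15916·3024069 − 370801·129803
1 = −370801·30370493 + 3723926·3024069
So 1 = (-370801)·30370493 + (3723926)·3024069.

1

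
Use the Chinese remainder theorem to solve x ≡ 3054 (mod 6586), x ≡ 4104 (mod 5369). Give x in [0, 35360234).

Write x = 3054 + 6586·k. Then 6586·k ≡ 4104 − 3054 ≡ 1050 (mod 5369).
Need 6586⁻¹ mod 5369. Extended Euclid on (5369, 1217):
5369 = 4×1217 + 501
1217 = 2×501 + 215
501 = 2×215 + 71
215 = 3×71 + 2
71 = 35×2 + 1
2 = 2×1 + 0
Back-substitute:
1 = 71 − 35·2
1 = −35·215 + 106·71
1 = 106·501 − 247·215
1 = −247·1217 + 600·501
1 = 600·5369 − 2647·1217
6586⁻¹ ≡ 2722 (mod 5369), so k ≡ 2722·1050 ≡ 1792 (mod 5369).
x = 3054 + 6586·1792 = 11805166.

11805166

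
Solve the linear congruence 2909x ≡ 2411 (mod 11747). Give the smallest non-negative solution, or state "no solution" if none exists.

10496

First find gcd(2909, 11747):
11747 = 4·2909 + 111
2909 = 26·111 + 23
111 = 4·23 + 19
23 = 1·19 + 4
19 = 4·4 + 3
4 = 1·3 + 1
3 = 3·1 + 0
gcd = 1, so a unique solution mod 11747 exists.
Back-substitute for the Bézout coefficients:
1 = 4 − 3
1 = −19 + 5·4
1 = 5·23 − 6·19
1 = −6·111 + 29·23
1 = 29·2909 − 760·111
1 = −760·11747 + 3069·2909
So 2909·(3069) ≡ 1 (mod 11747), giving 2909⁻¹ ≡ 3069.
x ≡ 2909⁻¹·2411 ≡ 3069·2411 ≡ 10496 (mod 11747).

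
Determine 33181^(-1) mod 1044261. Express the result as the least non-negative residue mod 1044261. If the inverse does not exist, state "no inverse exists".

Extended Euclidean algorithm:
1044261 = 31×33181 + 15650
33181 = 2×15650 + 1881
15650 = 8×1881 + 602
1881 = 3×602 + 75
602 = 8×75 + 2
75 = 37×2 + 1
2 = 2×1 + 0
The gcd is 1. Working backward:
1 = 75 − 37·2
1 = −37·602 + 297·75
1 = 297·1881 − 928·602
1 = −928·15650 + 7721·1881
1 = 7721·33181 − 16370·15650
1 = −16370·1044261 + 515191·33181
So 33181·515191 ≡ 1 (mod 1044261).

515191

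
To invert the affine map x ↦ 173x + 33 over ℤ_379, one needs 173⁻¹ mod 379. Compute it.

333

Run Euclid on (379, 173):
379 = 2*173 + 33
173 = 5*33 + 8
33 = 4*8 + 1
8 = 8*1 + 0
The gcd is 1. Working backward:
1 = 33 − 4·8
1 = −4·173 + 21·33
1 = 21·379 − 46·173
Thus 173·(-46) ≡ 1 (mod 379); reducing, -46 mod 379 = 333.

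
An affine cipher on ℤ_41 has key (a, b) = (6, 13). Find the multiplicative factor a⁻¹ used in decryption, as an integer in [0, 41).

Extended Euclidean algorithm:
41 = 6·6 + 5
6 = 1·5 + 1
5 = 5·1 + 0
The gcd is 1. Working backward:
1 = 6 − 5
1 = −41 + 7·6
So 6·7 ≡ 1 (mod 41).

7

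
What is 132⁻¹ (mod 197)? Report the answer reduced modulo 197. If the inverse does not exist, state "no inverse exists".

Extended Euclidean algorithm:
197 = 1×132 + 65
132 = 2×65 + 2
65 = 32×2 + 1
2 = 2×1 + 0
The gcd is 1. Working backward:
1 = 65 − 32·2
1 = −32·132 + 65·65
1 = 65·197 − 97·132
So 132·(-97) ≡ 1 (mod 197), and -97 ≡ 100 (mod 197).

100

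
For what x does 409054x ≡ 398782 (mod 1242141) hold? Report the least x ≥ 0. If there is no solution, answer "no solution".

910525

First find gcd(409054, 1242141):
1242141 = 3*409054 + 14979
409054 = 27*14979 + 4621
14979 = 3*4621 + 1116
4621 = 4*1116 + 157
1116 = 7*157 + 17
157 = 9*17 + 4
17 = 4*4 + 1
4 = 4*1 + 0
gcd = 1, so a unique solution mod 1242141 exists.
Back-substitute for the Bézout coefficients:
1 = 17 − 4·4
1 = −4·157 + 37·17
1 = 37·1116 − 263·157
1 = −263·4621 + 1089·1116
1 = 1089·14979 − 3530·4621
1 = −3530·409054 + 96399·14979
1 = 96399·1242141 − 292727·409054
So 409054·(-292727) ≡ 1 (mod 1242141), giving 409054⁻¹ ≡ 949414.
x ≡ 409054⁻¹·398782 ≡ 949414·398782 ≡ 910525 (mod 1242141).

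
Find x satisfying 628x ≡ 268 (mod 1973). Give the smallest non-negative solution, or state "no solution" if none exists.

First find gcd(628, 1973):
1973 = 3×628 + 89
628 = 7×89 + 5
89 = 17×5 + 4
5 = 1×4 + 1
4 = 4×1 + 0
gcd = 1, so a unique solution mod 1973 exists.
Back-substitute for the Bézout coefficients:
1 = 5 − 4
1 = −89 + 18·5
1 = 18·628 − 127·89
1 = −127·1973 + 399·628
So 628·(399) ≡ 1 (mod 1973), giving 628⁻¹ ≡ 399.
x ≡ 628⁻¹·268 ≡ 399·268 ≡ 390 (mod 1973).

390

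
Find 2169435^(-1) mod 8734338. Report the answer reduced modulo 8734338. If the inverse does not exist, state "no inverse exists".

no inverse exists

Euclidean algorithm on 8734338, 2169435:
8734338 = 4×2169435 + 56598
2169435 = 38×56598 + 18711
56598 = 3×18711 + 465
18711 = 40×465 + 111
465 = 4×111 + 21
111 = 5×21 + 6
21 = 3×6 + 3
6 = 2×3 + 0
gcd(2169435, 8734338) = 3 ≠ 1, so 2169435 has no multiplicative inverse modulo 8734338.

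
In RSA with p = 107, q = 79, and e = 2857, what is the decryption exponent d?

φ(n) = (p−1)(q−1) = 106·78 = 8268.
Need d with 2857·d ≡ 1 (mod 8268). Apply the extended Euclidean algorithm:
8268 = 2·2857 + 2554
2857 = 1·2554 + 303
2554 = 8·303 + 130
303 = 2·130 + 43
130 = 3·43 + 1
43 = 43·1 + 0
Back-substitute:
1 = 130 − 3·43
1 = −3·303 + 7·130
1 = 7·2554 − 59·303
1 = −59·2857 + 66·2554
1 = 66·8268 − 191·2857
So 2857·(-191) ≡ 1 (mod 8268), hence d ≡ -191 ≡ 8077 (mod 8268).

8077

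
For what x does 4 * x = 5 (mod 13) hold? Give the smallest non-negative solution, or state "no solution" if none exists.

First find gcd(4, 13):
13 = 3*4 + 1
4 = 4*1 + 0
gcd = 1, so a unique solution mod 13 exists.
Back-substitute for the Bézout coefficients:
1 = 13 − 3·4
So 4·(-3) ≡ 1 (mod 13), giving 4⁻¹ ≡ 10.
x ≡ 4⁻¹·5 ≡ 10·5 ≡ 11 (mod 13).

11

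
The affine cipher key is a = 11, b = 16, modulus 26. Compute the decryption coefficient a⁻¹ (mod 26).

19

Extended Euclidean algorithm:
26 = 2*11 + 4
11 = 2*4 + 3
4 = 1*3 + 1
3 = 3*1 + 0
gcd = 1, so the inverse exists. Back-substitute:
1 = 4 − 3
1 = −11 + 3·4
1 = 3·26 − 7·11
Hence 11⁻¹ ≡ -7 ≡ 19 (mod 26).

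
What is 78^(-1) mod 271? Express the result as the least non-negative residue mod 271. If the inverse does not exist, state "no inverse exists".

205

gcd(271, 78) by repeated division:
271 = 3×78 + 37
78 = 2×37 + 4
37 = 9×4 + 1
4 = 4×1 + 0
The gcd is 1. Working backward:
1 = 37 − 9·4
1 = −9·78 + 19·37
1 = 19·271 − 66·78
So 78·(-66) ≡ 1 (mod 271), and -66 ≡ 205 (mod 271).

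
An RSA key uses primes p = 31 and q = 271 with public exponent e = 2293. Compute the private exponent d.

1957

φ(n) = (p−1)(q−1) = 30·270 = 8100.
Need d with 2293·d ≡ 1 (mod 8100). Apply the extended Euclidean algorithm:
8100 = 3·2293 + 1221
2293 = 1·1221 + 1072
1221 = 1·1072 + 149
1072 = 7·149 + 29
149 = 5·29 + 4
29 = 7·4 + 1
4 = 4·1 + 0
Back-substitute:
1 = 29 − 7·4
1 = −7·149 + 36·29
1 = 36·1072 − 259·149
1 = −259·1221 + 295·1072
1 = 295·2293 − 554·1221
1 = −554·8100 + 1957·2293
So 2293·1957 ≡ 1 (mod 8100), hence d = 1957.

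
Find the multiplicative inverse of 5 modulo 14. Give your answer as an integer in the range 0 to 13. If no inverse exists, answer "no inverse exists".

Apply the Euclidean algorithm to 14 and 5:
14 = 2·5 + 4
5 = 1·4 + 1
4 = 4·1 + 0
The gcd is 1. Working backward:
1 = 5 − 4
1 = −14 + 3·5
So 5·3 ≡ 1 (mod 14).

3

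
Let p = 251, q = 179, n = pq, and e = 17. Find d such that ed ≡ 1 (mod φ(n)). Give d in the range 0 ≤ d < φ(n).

7853

φ(n) = (p−1)(q−1) = 250·178 = 44500.
Need d with 17·d ≡ 1 (mod 44500). Apply the extended Euclidean algorithm:
44500 = 2617·17 + 11
17 = 1·11 + 6
11 = 1·6 + 5
6 = 1·5 + 1
5 = 5·1 + 0
Back-substitute:
1 = 6 − 5
1 = −11 + 2·6
1 = 2·17 − 3·11
1 = −3·44500 + 7853·17
So 17·7853 ≡ 1 (mod 44500), hence d = 7853.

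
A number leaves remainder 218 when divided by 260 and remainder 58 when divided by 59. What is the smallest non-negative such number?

3598

Write x = 218 + 260·k. Then 260·k ≡ 58 − 218 ≡ 17 (mod 59).
Need 260⁻¹ mod 59. Extended Euclid on (59, 24):
59 = 2·24 + 11
24 = 2·11 + 2
11 = 5·2 + 1
2 = 2·1 + 0
Back-substitute:
1 = 11 − 5·2
1 = −5·24 + 11·11
1 = 11·59 − 27·24
260⁻¹ ≡ 32 (mod 59), so k ≡ 32·17 ≡ 13 (mod 59).
x = 218 + 260·13 = 3598.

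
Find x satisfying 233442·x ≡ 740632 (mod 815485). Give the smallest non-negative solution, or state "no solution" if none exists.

gcd(233442, 815485):
815485 = 3×233442 + 115159
233442 = 2×115159 + 3124
115159 = 36×3124 + 2695
3124 = 1×2695 + 429
2695 = 6×429 + 121
429 = 3×121 + 66
121 = 1×66 + 55
66 = 1×55 + 11
55 = 5×11 + 0
gcd = 11, but 11 ∤ 740632, so the congruence has no solution.

no solution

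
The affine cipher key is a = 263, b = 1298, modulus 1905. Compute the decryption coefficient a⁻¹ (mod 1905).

Run Euclid on (1905, 263):
1905 = 7·263 + 64
263 = 4·64 + 7
64 = 9·7 + 1
7 = 7·1 + 0
gcd = 1, so the inverse exists. Back-substitute:
1 = 64 − 9·7
1 = −9·263 + 37·64
1 = 37·1905 − 268·263
Hence 263⁻¹ ≡ -268 ≡ 1637 (mod 1905).

1637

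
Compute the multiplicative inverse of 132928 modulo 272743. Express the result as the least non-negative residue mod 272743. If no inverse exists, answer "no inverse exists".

gcd(272743, 132928) by repeated division:
272743 = 2·132928 + 6887
132928 = 19·6887 + 2075
6887 = 3·2075 + 662
2075 = 3·662 + 89
662 = 7·89 + 39
89 = 2·39 + 11
39 = 3·11 + 6
11 = 1·6 + 5
6 = 1·5 + 1
5 = 5·1 + 0
gcd = 1, so the inverse exists. Back-substitute:
1 = 6 − 5
1 = −11 + 2·6
1 = 2·39 − 7·11
1 = −7·89 + 16·39
1 = 16·662 − 119·89
1 = −119·2075 + 373·662
1 = 373·6887 − 1238·2075
1 = −1238·132928 + 23895·6887
1 = 23895·272743 − 49028·132928
Thus 132928·(-49028) ≡ 1 (mod 272743); reducing, -49028 mod 272743 = 223715.

223715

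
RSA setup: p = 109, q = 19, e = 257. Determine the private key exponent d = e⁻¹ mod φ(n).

1649

φ(n) = (p−1)(q−1) = 108·18 = 1944.
Need d with 257·d ≡ 1 (mod 1944). Apply the extended Euclidean algorithm:
1944 = 7*257 + 145
257 = 1*145 + 112
145 = 1*112 + 33
112 = 3*33 + 13
33 = 2*13 + 7
13 = 1*7 + 6
7 = 1*6 + 1
6 = 6*1 + 0
Back-substitute:
1 = 7 − 6
1 = −13 + 2·7
1 = 2·33 − 5·13
1 = −5·112 + 17·33
1 = 17·145 − 22·112
1 = −22·257 + 39·145
1 = 39·1944 − 295·257
So 257·(-295) ≡ 1 (mod 1944), hence d ≡ -295 ≡ 1649 (mod 1944).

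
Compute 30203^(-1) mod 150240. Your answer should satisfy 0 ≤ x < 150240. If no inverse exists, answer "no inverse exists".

88787

Apply the Euclidean algorithm to 150240 and 30203:
150240 = 4*30203 + 29428
30203 = 1*29428 + 775
29428 = 37*775 + 753
775 = 1*753 + 22
753 = 34*22 + 5
22 = 4*5 + 2
5 = 2*2 + 1
2 = 2*1 + 0
The gcd is 1. Working backward:
1 = 5 − 2·2
1 = −2·22 + 9·5
1 = 9·753 − 308·22
1 = −308·775 + 317·753
1 = 317·29428 − 12037·775
1 = −12037·30203 + 12354·29428
1 = 12354·150240 − 61453·30203
So 30203·(-61453) ≡ 1 (mod 150240), and -61453 ≡ 88787 (mod 150240).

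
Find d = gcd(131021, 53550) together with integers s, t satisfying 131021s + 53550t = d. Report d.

1

Repeated division:
131021 = 2·53550 + 23921
53550 = 2·23921 + 5708
23921 = 4·5708 + 1089
5708 = 5·1089 + 263
1089 = 4·263 + 37
263 = 7·37 + 4
37 = 9·4 + 1
4 = 4·1 + 0
gcd(131021, 53550) = 1.
Back-substituting:
1 = 37 − 9·4
1 = −9·263 + 64·37
1 = 64·1089 − 265·263
1 = −265·5708 + 1389·1089
1 = 1389·23921 − 5821·5708
1 = −5821·53550 + 13031·23921
1 = 13031·131021 − 31883·53550
So 1 = (13031)·131021 + (-31883)·53550.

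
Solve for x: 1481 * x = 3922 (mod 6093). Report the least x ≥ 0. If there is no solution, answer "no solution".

5207

First find gcd(1481, 6093):
6093 = 4×1481 + 169
1481 = 8×169 + 129
169 = 1×129 + 40
129 = 3×40 + 9
40 = 4×9 + 4
9 = 2×4 + 1
4 = 4×1 + 0
gcd = 1, so a unique solution mod 6093 exists.
Back-substitute for the Bézout coefficients:
1 = 9 − 2·4
1 = −2·40 + 9·9
1 = 9·129 − 29·40
1 = −29·169 + 38·129
1 = 38·1481 − 333·169
1 = −333·6093 + 1370·1481
So 1481·(1370) ≡ 1 (mod 6093), giving 1481⁻¹ ≡ 1370.
x ≡ 1481⁻¹·3922 ≡ 1370·3922 ≡ 5207 (mod 6093).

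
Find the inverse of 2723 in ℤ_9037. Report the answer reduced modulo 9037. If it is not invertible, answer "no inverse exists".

no inverse exists

Compute gcd(2723, 9037):
9037 = 3*2723 + 868
2723 = 3*868 + 119
868 = 7*119 + 35
119 = 3*35 + 14
35 = 2*14 + 7
14 = 2*7 + 0
The gcd is 7, not 1, hence no inverse exists.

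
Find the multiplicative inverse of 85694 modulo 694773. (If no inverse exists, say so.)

214211

Apply the Euclidean algorithm to 694773 and 85694:
694773 = 8·85694 + 9221
85694 = 9·9221 + 2705
9221 = 3·2705 + 1106
2705 = 2·1106 + 493
1106 = 2·493 + 120
493 = 4·120 + 13
120 = 9·13 + 3
13 = 4·3 + 1
3 = 3·1 + 0
gcd = 1, so the inverse exists. Back-substitute:
1 = 13 − 4·3
1 = −4·120 + 37·13
1 = 37·493 − 152·120
1 = −152·1106 + 341·493
1 = 341·2705 − 834·1106
1 = −834·9221 + 2843·2705
1 = 2843·85694 − 26421·9221
1 = −26421·694773 + 214211·85694
So 85694·214211 ≡ 1 (mod 694773).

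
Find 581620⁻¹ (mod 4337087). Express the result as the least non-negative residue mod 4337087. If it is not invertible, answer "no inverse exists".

gcd(4337087, 581620) by repeated division:
4337087 = 7*581620 + 265747
581620 = 2*265747 + 50126
265747 = 5*50126 + 15117
50126 = 3*15117 + 4775
15117 = 3*4775 + 792
4775 = 6*792 + 23
792 = 34*23 + 10
23 = 2*10 + 3
10 = 3*3 + 1
3 = 3*1 + 0
The gcd is 1. Working backward:
1 = 10 − 3·3
1 = −3·23 + 7·10
1 = 7·792 − 241·23
1 = −241·4775 + 1453·792
1 = 1453·15117 − 4600·4775
1 = −4600·50126 + 15253·15117
1 = 15253·265747 − 80865·50126
1 = −80865·581620 + 176983·265747
1 = 176983·4337087 − 1319746·581620
Thus 581620·(-1319746) ≡ 1 (mod 4337087); reducing, -1319746 mod 4337087 = 3017341.

3017341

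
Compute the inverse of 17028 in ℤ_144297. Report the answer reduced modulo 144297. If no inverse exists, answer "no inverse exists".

no inverse exists

Compute gcd(17028, 144297):
144297 = 8×17028 + 8073
17028 = 2×8073 + 882
8073 = 9×882 + 135
882 = 6×135 + 72
135 = 1×72 + 63
72 = 1×63 + 9
63 = 7×9 + 0
Since gcd = 9 > 1, 17028 is not a unit mod 144297.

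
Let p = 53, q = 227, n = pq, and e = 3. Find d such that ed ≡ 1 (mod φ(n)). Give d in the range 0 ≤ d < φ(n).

φ(n) = (p−1)(q−1) = 52·226 = 11752.
Need d with 3·d ≡ 1 (mod 11752). Apply the extended Euclidean algorithm:
11752 = 3917*3 + 1
3 = 3*1 + 0
Back-substitute:
1 = 11752 − 3917·3
So 3·(-3917) ≡ 1 (mod 11752), hence d ≡ -3917 ≡ 7835 (mod 11752).

7835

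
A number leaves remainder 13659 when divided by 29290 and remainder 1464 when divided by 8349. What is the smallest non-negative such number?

Write x = 13659 + 29290·k. Then 29290·k ≡ 1464 − 13659 ≡ 4503 (mod 8349).
Need 29290⁻¹ mod 8349. Extended Euclid on (8349, 4243):
8349 = 1*4243 + 4106
4243 = 1*4106 + 137
4106 = 29*137 + 133
137 = 1*133 + 4
133 = 33*4 + 1
4 = 4*1 + 0
Back-substitute:
1 = 133 − 33·4
1 = −33·137 + 34·133
1 = 34·4106 − 1019·137
1 = −1019·4243 + 1053·4106
1 = 1053·8349 − 2072·4243
29290⁻¹ ≡ 6277 (mod 8349), so k ≡ 6277·4503 ≡ 3966 (mod 8349).
x = 13659 + 29290·3966 = 116177799.

116177799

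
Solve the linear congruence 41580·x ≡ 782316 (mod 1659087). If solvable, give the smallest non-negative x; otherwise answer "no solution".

161698

First find gcd(41580, 1659087):
1659087 = 39*41580 + 37467
41580 = 1*37467 + 4113
37467 = 9*4113 + 450
4113 = 9*450 + 63
450 = 7*63 + 9
63 = 7*9 + 0
gcd = 9 and 9 | 782316, so solutions exist. Divide through by 9: 4620x ≡ 86924 (mod 184343).
Now find 4620⁻¹ mod 184343:
184343 = 39*4620 + 4163
4620 = 1*4163 + 457
4163 = 9*457 + 50
457 = 9*50 + 7
50 = 7*7 + 1
7 = 7*1 + 0
Back-substitute:
1 = 50 − 7·7
1 = −7·457 + 64·50
1 = 64·4163 − 583·457
1 = −583·4620 + 647·4163
1 = 647·184343 − 25816·4620
So 4620·(-25816) ≡ 1 (mod 184343), i.e. 4620⁻¹ ≡ 158527.
Then x ≡ 158527·86924 ≡ 161698 (mod 184343); the smallest non-negative solution is x = 161698.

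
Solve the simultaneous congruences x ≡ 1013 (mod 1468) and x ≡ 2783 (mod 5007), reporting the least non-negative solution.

Write x = 1013 + 1468·k. Then 1468·k ≡ 2783 − 1013 ≡ 1770 (mod 5007).
Need 1468⁻¹ mod 5007. Extended Euclid on (5007, 1468):
5007 = 3×1468 + 603
1468 = 2×603 + 262
603 = 2×262 + 79
262 = 3×79 + 25
79 = 3×25 + 4
25 = 6×4 + 1
4 = 4×1 + 0
Back-substitute:
1 = 25 − 6·4
1 = −6·79 + 19·25
1 = 19·262 − 63·79
1 = −63·603 + 145·262
1 = 145·1468 − 353·603
1 = −353·5007 + 1204·1468
1468⁻¹ ≡ 1204 (mod 5007), so k ≡ 1204·1770 ≡ 3105 (mod 5007).
x = 1013 + 1468·3105 = 4559153.

4559153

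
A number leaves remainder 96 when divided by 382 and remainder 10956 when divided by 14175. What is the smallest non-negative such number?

Write x = 96 + 382·k. Then 382·k ≡ 10956 − 96 ≡ 10860 (mod 14175).
Need 382⁻¹ mod 14175. Extended Euclid on (14175, 382):
14175 = 37*382 + 41
382 = 9*41 + 13
41 = 3*13 + 2
13 = 6*2 + 1
2 = 2*1 + 0
Back-substitute:
1 = 13 − 6·2
1 = −6·41 + 19·13
1 = 19·382 − 177·41
1 = −177·14175 + 6568·382
382⁻¹ ≡ 6568 (mod 14175), so k ≡ 6568·10860 ≡ 14055 (mod 14175).
x = 96 + 382·14055 = 5369106.

5369106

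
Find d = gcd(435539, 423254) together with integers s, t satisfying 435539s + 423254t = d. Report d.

Euclidean algorithm:
435539 = 1*423254 + 12285
423254 = 34*12285 + 5564
12285 = 2*5564 + 1157
5564 = 4*1157 + 936
1157 = 1*936 + 221
936 = 4*221 + 52
221 = 4*52 + 13
52 = 4*13 + 0
gcd(435539, 423254) = 13.
Express as a combination:
13 = 221 − 4·52
13 = −4·936 + 17·221
13 = 17·1157 − 21·936
13 = −21·5564 + 101·1157
13 = 101·12285 − 223·5564
13 = −223·423254 + 7683·12285
13 = 7683·435539 − 7906·423254
So 13 = (7683)·435539 + (-7906)·423254.

13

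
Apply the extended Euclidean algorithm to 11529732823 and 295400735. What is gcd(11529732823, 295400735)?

7

Apply Euclid's algorithm to 11529732823 and 295400735:
11529732823 = 39*295400735 + 9104158
295400735 = 32*9104158 + 4067679
9104158 = 2*4067679 + 968800
4067679 = 4*968800 + 192479
968800 = 5*192479 + 6405
192479 = 30*6405 + 329
6405 = 19*329 + 154
329 = 2*154 + 21
154 = 7*21 + 7
21 = 3*7 + 0
gcd(11529732823, 295400735) = 7.
Working backward:
7 = 154 − 7·21
7 = −7·329 + 15·154
7 = 15·6405 − 292·329
7 = −292·192479 + 8775·6405
7 = 8775·968800 − 44167·192479
7 = −44167·4067679 + 185443·968800
7 = 185443·9104158 − 415053·4067679
7 = −415053·295400735 + 13467139·9104158
7 = 13467139·11529732823 − 525633474·295400735
So 7 = (13467139)·11529732823 + (-525633474)·295400735.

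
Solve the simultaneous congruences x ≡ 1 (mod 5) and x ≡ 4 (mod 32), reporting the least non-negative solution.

36

Write x = 1 + 5·k. Then 5·k ≡ 4 − 1 ≡ 3 (mod 32).
Need 5⁻¹ mod 32. Extended Euclid on (32, 5):
32 = 6·5 + 2
5 = 2·2 + 1
2 = 2·1 + 0
Back-substitute:
1 = 5 − 2·2
1 = −2·32 + 13·5
5⁻¹ ≡ 13 (mod 32), so k ≡ 13·3 ≡ 7 (mod 32).
x = 1 + 5·7 = 36.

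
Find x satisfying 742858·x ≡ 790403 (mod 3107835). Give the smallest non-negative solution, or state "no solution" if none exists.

1130051

First find gcd(742858, 3107835):
3107835 = 4*742858 + 136403
742858 = 5*136403 + 60843
136403 = 2*60843 + 14717
60843 = 4*14717 + 1975
14717 = 7*1975 + 892
1975 = 2*892 + 191
892 = 4*191 + 128
191 = 1*128 + 63
128 = 2*63 + 2
63 = 31*2 + 1
2 = 2*1 + 0
gcd = 1, so a unique solution mod 3107835 exists.
Back-substitute for the Bézout coefficients:
1 = 63 − 31·2
1 = −31·128 + 63·63
1 = 63·191 − 94·128
1 = −94·892 + 439·191
1 = 439·1975 − 972·892
1 = −972·14717 + 7243·1975
1 = 7243·60843 − 29944·14717
1 = −29944·136403 + 67131·60843
1 = 67131·742858 − 365599·136403
1 = −365599·3107835 + 1529527·742858
So 742858·(1529527) ≡ 1 (mod 3107835), giving 742858⁻¹ ≡ 1529527.
x ≡ 742858⁻¹·790403 ≡ 1529527·790403 ≡ 1130051 (mod 3107835).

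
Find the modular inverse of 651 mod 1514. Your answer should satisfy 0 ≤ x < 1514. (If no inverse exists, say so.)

707

Apply the Euclidean algorithm to 1514 and 651:
1514 = 2*651 + 212
651 = 3*212 + 15
212 = 14*15 + 2
15 = 7*2 + 1
2 = 2*1 + 0
gcd = 1, so the inverse exists. Back-substitute:
1 = 15 − 7·2
1 = −7·212 + 99·15
1 = 99·651 − 304·212
1 = −304·1514 + 707·651
So 651·707 ≡ 1 (mod 1514).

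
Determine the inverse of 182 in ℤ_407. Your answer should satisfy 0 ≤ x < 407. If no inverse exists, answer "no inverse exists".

Run Euclid on (407, 182):
407 = 2·182 + 43
182 = 4·43 + 10
43 = 4·10 + 3
10 = 3·3 + 1
3 = 3·1 + 0
Since gcd(182, 407) = 1, back-substitute to write 1 as a combination:
1 = 10 − 3·3
1 = −3·43 + 13·10
1 = 13·182 − 55·43
1 = −55·407 + 123·182
So 182·123 ≡ 1 (mod 407).

123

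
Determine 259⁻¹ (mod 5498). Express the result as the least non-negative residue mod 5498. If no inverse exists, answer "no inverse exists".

1677

Run Euclid on (5498, 259):
5498 = 21×259 + 59
259 = 4×59 + 23
59 = 2×23 + 13
23 = 1×13 + 10
13 = 1×10 + 3
10 = 3×3 + 1
3 = 3×1 + 0
gcd = 1, so the inverse exists. Back-substitute:
1 = 10 − 3·3
1 = −3·13 + 4·10
1 = 4·23 − 7·13
1 = −7·59 + 18·23
1 = 18·259 − 79·59
1 = −79·5498 + 1677·259
So 259·1677 ≡ 1 (mod 5498).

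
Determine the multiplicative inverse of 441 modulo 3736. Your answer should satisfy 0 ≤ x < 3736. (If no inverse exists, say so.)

gcd(3736, 441) by repeated division:
3736 = 8*441 + 208
441 = 2*208 + 25
208 = 8*25 + 8
25 = 3*8 + 1
8 = 8*1 + 0
Since gcd(441, 3736) = 1, back-substitute to write 1 as a combination:
1 = 25 − 3·8
1 = −3·208 + 25·25
1 = 25·441 − 53·208
1 = −53·3736 + 449·441
So 441·449 ≡ 1 (mod 3736).

449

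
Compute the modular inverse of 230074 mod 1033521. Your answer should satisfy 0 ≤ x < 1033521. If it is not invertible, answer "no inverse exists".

816493

gcd(1033521, 230074) by repeated division:
1033521 = 4×230074 + 113225
230074 = 2×113225 + 3624
113225 = 31×3624 + 881
3624 = 4×881 + 100
881 = 8×100 + 81
100 = 1×81 + 19
81 = 4×19 + 5
19 = 3×5 + 4
5 = 1×4 + 1
4 = 4×1 + 0
The gcd is 1. Working backward:
1 = 5 − 4
1 = −19 + 4·5
1 = 4·81 − 17·19
1 = −17·100 + 21·81
1 = 21·881 − 185·100
1 = −185·3624 + 761·881
1 = 761·113225 − 23776·3624
1 = −23776·230074 + 48313·113225
1 = 48313·1033521 − 217028·230074
Hence 230074⁻¹ ≡ -217028 ≡ 816493 (mod 1033521).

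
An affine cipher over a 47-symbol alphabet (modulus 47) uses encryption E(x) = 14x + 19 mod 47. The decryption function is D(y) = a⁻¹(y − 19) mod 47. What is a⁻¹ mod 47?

gcd(47, 14) by repeated division:
47 = 3×14 + 5
14 = 2×5 + 4
5 = 1×4 + 1
4 = 4×1 + 0
The gcd is 1. Working backward:
1 = 5 − 4
1 = −14 + 3·5
1 = 3·47 − 10·14
Thus 14·(-10) ≡ 1 (mod 47); reducing, -10 mod 47 = 37.

37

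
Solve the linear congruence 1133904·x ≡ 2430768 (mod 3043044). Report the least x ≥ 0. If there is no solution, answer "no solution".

First find gcd(1133904, 3043044):
3043044 = 2×1133904 + 775236
1133904 = 1×775236 + 358668
775236 = 2×358668 + 57900
358668 = 6×57900 + 11268
57900 = 5×11268 + 1560
11268 = 7×1560 + 348
1560 = 4×348 + 168
348 = 2×168 + 12
168 = 14×12 + 0
gcd = 12 and 12 | 2430768, so solutions exist. Divide through by 12: 94492x ≡ 202564 (mod 253587).
Now find 94492⁻¹ mod 253587:
253587 = 2×94492 + 64603
94492 = 1×64603 + 29889
64603 = 2×29889 + 4825
29889 = 6×4825 + 939
4825 = 5×939 + 130
939 = 7×130 + 29
130 = 4×29 + 14
29 = 2×14 + 1
14 = 14×1 + 0
Back-substitute:
1 = 29 − 2·14
1 = −2·130 + 9·29
1 = 9·939 − 65·130
1 = −65·4825 + 334·939
1 = 334·29889 − 2069·4825
1 = −2069·64603 + 4472·29889
1 = 4472·94492 − 6541·64603
1 = −6541·253587 + 17554·94492
So 94492⁻¹ ≡ 17554 (mod 253587).
Then x ≡ 17554·202564 ≡ 11542 (mod 253587); the smallest non-negative solution is x = 11542.

11542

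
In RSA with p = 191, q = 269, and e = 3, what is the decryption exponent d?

33947

φ(n) = (p−1)(q−1) = 190·268 = 50920.
Need d with 3·d ≡ 1 (mod 50920). Apply the extended Euclidean algorithm:
50920 = 16973·3 + 1
3 = 3·1 + 0
Back-substitute:
1 = 50920 − 16973·3
So 3·(-16973) ≡ 1 (mod 50920), hence d ≡ -16973 ≡ 33947 (mod 50920).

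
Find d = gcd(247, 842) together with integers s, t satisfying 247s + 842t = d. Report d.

Repeated division:
842 = 3×247 + 101
247 = 2×101 + 45
101 = 2×45 + 11
45 = 4×11 + 1
11 = 11×1 + 0
gcd(247, 842) = 1.
Express as a combination:
1 = 45 − 4·11
1 = −4·101 + 9·45
1 = 9·247 − 22·101
1 = −22·842 + 75·247
So 1 = (-22)·842 + (75)·247.

1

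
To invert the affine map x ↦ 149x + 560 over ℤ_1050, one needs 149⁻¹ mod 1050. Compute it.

Extended Euclidean algorithm:
1050 = 7·149 + 7
149 = 21·7 + 2
7 = 3·2 + 1
2 = 2·1 + 0
The gcd is 1. Working backward:
1 = 7 − 3·2
1 = −3·149 + 64·7
1 = 64·1050 − 451·149
So 149·(-451) ≡ 1 (mod 1050), and -451 ≡ 599 (mod 1050).

599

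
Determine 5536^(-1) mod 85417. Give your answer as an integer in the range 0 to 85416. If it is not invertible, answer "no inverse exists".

Extended Euclidean algorithm:
85417 = 15·5536 + 2377
5536 = 2·2377 + 782
2377 = 3·782 + 31
782 = 25·31 + 7
31 = 4·7 + 3
7 = 2·3 + 1
3 = 3·1 + 0
The gcd is 1. Working backward:
1 = 7 − 2·3
1 = −2·31 + 9·7
1 = 9·782 − 227·31
1 = −227·2377 + 690·782
1 = 690·5536 − 1607·2377
1 = −1607·85417 + 24795·5536
So 5536·24795 ≡ 1 (mod 85417).

24795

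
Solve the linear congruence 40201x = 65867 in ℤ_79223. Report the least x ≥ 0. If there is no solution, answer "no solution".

First find gcd(40201, 79223):
79223 = 1·40201 + 39022
40201 = 1·39022 + 1179
39022 = 33·1179 + 115
1179 = 10·115 + 29
115 = 3·29 + 28
29 = 1·28 + 1
28 = 28·1 + 0
gcd = 1, so a unique solution mod 79223 exists.
Back-substitute for the Bézout coefficients:
1 = 29 − 28
1 = −115 + 4·29
1 = 4·1179 − 41·115
1 = −41·39022 + 1357·1179
1 = 1357·40201 − 1398·39022
1 = −1398·79223 + 2755·40201
So 40201·(2755) ≡ 1 (mod 79223), giving 40201⁻¹ ≡ 2755.
x ≡ 40201⁻¹·65867 ≡ 2755·65867 ≡ 42915 (mod 79223).

42915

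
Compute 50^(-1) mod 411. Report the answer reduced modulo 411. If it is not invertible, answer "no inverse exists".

Extended Euclidean algorithm:
411 = 8*50 + 11
50 = 4*11 + 6
11 = 1*6 + 5
6 = 1*5 + 1
5 = 5*1 + 0
Since gcd(50, 411) = 1, back-substitute to write 1 as a combination:
1 = 6 − 5
1 = −11 + 2·6
1 = 2·50 − 9·11
1 = −9·411 + 74·50
So 50·74 ≡ 1 (mod 411).

74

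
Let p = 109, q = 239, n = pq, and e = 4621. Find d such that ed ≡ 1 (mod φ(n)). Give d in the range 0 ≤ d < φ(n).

20581

φ(n) = (p−1)(q−1) = 108·238 = 25704.
Need d with 4621·d ≡ 1 (mod 25704). Apply the extended Euclidean algorithm:
25704 = 5·4621 + 2599
4621 = 1·2599 + 2022
2599 = 1·2022 + 577
2022 = 3·577 + 291
577 = 1·291 + 286
291 = 1·286 + 5
286 = 57·5 + 1
5 = 5·1 + 0
Back-substitute:
1 = 286 − 57·5
1 = −57·291 + 58·286
1 = 58·577 − 115·291
1 = −115·2022 + 403·577
1 = 403·2599 − 518·2022
1 = −518·4621 + 921·2599
1 = 921·25704 − 5123·4621
So 4621·(-5123) ≡ 1 (mod 25704), hence d ≡ -5123 ≡ 20581 (mod 25704).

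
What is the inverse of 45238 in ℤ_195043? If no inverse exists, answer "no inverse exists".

87424

Apply the Euclidean algorithm to 195043 and 45238:
195043 = 4·45238 + 14091
45238 = 3·14091 + 2965
14091 = 4·2965 + 2231
2965 = 1·2231 + 734
2231 = 3·734 + 29
734 = 25·29 + 9
29 = 3·9 + 2
9 = 4·2 + 1
2 = 2·1 + 0
The gcd is 1. Working backward:
1 = 9 − 4·2
1 = −4·29 + 13·9
1 = 13·734 − 329·29
1 = −329·2231 + 1000·734
1 = 1000·2965 − 1329·2231
1 = −1329·14091 + 6316·2965
1 = 6316·45238 − 20277·14091
1 = −20277·195043 + 87424·45238
So 45238·87424 ≡ 1 (mod 195043).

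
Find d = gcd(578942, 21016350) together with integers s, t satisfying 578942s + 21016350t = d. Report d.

Repeated division:
21016350 = 36*578942 + 174438
578942 = 3*174438 + 55628
174438 = 3*55628 + 7554
55628 = 7*7554 + 2750
7554 = 2*2750 + 2054
2750 = 1*2054 + 696
2054 = 2*696 + 662
696 = 1*662 + 34
662 = 19*34 + 16
34 = 2*16 + 2
16 = 8*2 + 0
gcd(578942, 21016350) = 2.
Express as a combination:
2 = 34 − 2·16
2 = −2·662 + 39·34
2 = 39·696 − 41·662
2 = −41·2054 + 121·696
2 = 121·2750 − 162·2054
2 = −162·7554 + 445·2750
2 = 445·55628 − 3277·7554
2 = −3277·174438 + 10276·55628
2 = 10276·578942 − 34105·174438
2 = −34105·21016350 + 1238056·578942
So 2 = (-34105)·21016350 + (1238056)·578942.

2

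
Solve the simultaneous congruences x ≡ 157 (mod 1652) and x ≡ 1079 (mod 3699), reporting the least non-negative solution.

5113097

Write x = 157 + 1652·k. Then 1652·k ≡ 1079 − 157 ≡ 922 (mod 3699).
Need 1652⁻¹ mod 3699. Extended Euclid on (3699, 1652):
3699 = 2·1652 + 395
1652 = 4·395 + 72
395 = 5·72 + 35
72 = 2·35 + 2
35 = 17·2 + 1
2 = 2·1 + 0
Back-substitute:
1 = 35 − 17·2
1 = −17·72 + 35·35
1 = 35·395 − 192·72
1 = −192·1652 + 803·395
1 = 803·3699 − 1798·1652
1652⁻¹ ≡ 1901 (mod 3699), so k ≡ 1901·922 ≡ 3095 (mod 3699).
x = 157 + 1652·3095 = 5113097.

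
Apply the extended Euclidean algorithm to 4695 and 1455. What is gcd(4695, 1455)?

Repeated division:
4695 = 3×1455 + 330
1455 = 4×330 + 135
330 = 2×135 + 60
135 = 2×60 + 15
60 = 4×15 + 0
gcd(4695, 1455) = 15.
Back-substituting:
15 = 135 − 2·60
15 = −2·330 + 5·135
15 = 5·1455 − 22·330
15 = −22·4695 + 71·1455
So 15 = (-22)·4695 + (71)·1455.

15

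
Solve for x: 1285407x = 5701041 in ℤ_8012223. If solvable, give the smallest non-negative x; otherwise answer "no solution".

First find gcd(1285407, 8012223):
8012223 = 6×1285407 + 299781
1285407 = 4×299781 + 86283
299781 = 3×86283 + 40932
86283 = 2×40932 + 4419
40932 = 9×4419 + 1161
4419 = 3×1161 + 936
1161 = 1×936 + 225
936 = 4×225 + 36
225 = 6×36 + 9
36 = 4×9 + 0
gcd = 9 and 9 | 5701041, so solutions exist. Divide through by 9: 142823x ≡ 633449 (mod 890247).
Now find 142823⁻¹ mod 890247:
890247 = 6·142823 + 33309
142823 = 4·33309 + 9587
33309 = 3·9587 + 4548
9587 = 2·4548 + 491
4548 = 9·491 + 129
491 = 3·129 + 104
129 = 1·104 + 25
104 = 4·25 + 4
25 = 6·4 + 1
4 = 4·1 + 0
Back-substitute:
1 = 25 − 6·4
1 = −6·104 + 25·25
1 = 25·129 − 31·104
1 = −31·491 + 118·129
1 = 118·4548 − 1093·491
1 = −1093·9587 + 2304·4548
1 = 2304·33309 − 8005·9587
1 = −8005·142823 + 34324·33309
1 = 34324·890247 − 213949·142823
So 142823·(-213949) ≡ 1 (mod 890247), i.e. 142823⁻¹ ≡ 676298.
Then x ≡ 676298·633449 ≡ 81697 (mod 890247); the smallest non-negative solution is x = 81697.

81697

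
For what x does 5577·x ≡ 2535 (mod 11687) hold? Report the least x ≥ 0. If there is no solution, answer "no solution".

First find gcd(5577, 11687):
11687 = 2·5577 + 533
5577 = 10·533 + 247
533 = 2·247 + 39
247 = 6·39 + 13
39 = 3·13 + 0
gcd = 13 and 13 | 2535, so solutions exist. Divide through by 13: 429x ≡ 195 (mod 899).
Now find 429⁻¹ mod 899:
899 = 2×429 + 41
429 = 10×41 + 19
41 = 2×19 + 3
19 = 6×3 + 1
3 = 3×1 + 0
Back-substitute:
1 = 19 − 6·3
1 = −6·41 + 13·19
1 = 13·429 − 136·41
1 = −136·899 + 285·429
So 429⁻¹ ≡ 285 (mod 899).
Then x ≡ 285·195 ≡ 736 (mod 899); the smallest non-negative solution is x = 736.

736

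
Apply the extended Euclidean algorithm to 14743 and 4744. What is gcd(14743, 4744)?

1

Euclidean algorithm:
14743 = 3·4744 + 511
4744 = 9·511 + 145
511 = 3·145 + 76
145 = 1·76 + 69
76 = 1·69 + 7
69 = 9·7 + 6
7 = 1·6 + 1
6 = 6·1 + 0
gcd(14743, 4744) = 1.
Working backward:
1 = 7 − 6
1 = −69 + 10·7
1 = 10·76 − 11·69
1 = −11·145 + 21·76
1 = 21·511 − 74·145
1 = −74·4744 + 687·511
1 = 687·14743 − 2135·4744
So 1 = (687)·14743 + (-2135)·4744.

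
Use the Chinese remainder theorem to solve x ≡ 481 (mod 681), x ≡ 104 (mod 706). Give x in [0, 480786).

Write x = 481 + 681·k. Then 681·k ≡ 104 − 481 ≡ 329 (mod 706).
Need 681⁻¹ mod 706. Extended Euclid on (706, 681):
706 = 1*681 + 25
681 = 27*25 + 6
25 = 4*6 + 1
6 = 6*1 + 0
Back-substitute:
1 = 25 − 4·6
1 = −4·681 + 109·25
1 = 109·706 − 113·681
681⁻¹ ≡ 593 (mod 706), so k ≡ 593·329 ≡ 241 (mod 706).
x = 481 + 681·241 = 164602.

164602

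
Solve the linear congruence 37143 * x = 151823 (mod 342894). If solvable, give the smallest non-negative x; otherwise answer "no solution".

no solution

gcd(37143, 342894):
342894 = 9*37143 + 8607
37143 = 4*8607 + 2715
8607 = 3*2715 + 462
2715 = 5*462 + 405
462 = 1*405 + 57
405 = 7*57 + 6
57 = 9*6 + 3
6 = 2*3 + 0
gcd = 3, but 3 ∤ 151823, so the congruence has no solution.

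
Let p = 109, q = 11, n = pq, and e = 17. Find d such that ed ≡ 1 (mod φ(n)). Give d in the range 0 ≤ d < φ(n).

φ(n) = (p−1)(q−1) = 108·10 = 1080.
Need d with 17·d ≡ 1 (mod 1080). Apply the extended Euclidean algorithm:
1080 = 63×17 + 9
17 = 1×9 + 8
9 = 1×8 + 1
8 = 8×1 + 0
Back-substitute:
1 = 9 − 8
1 = −17 + 2·9
1 = 2·1080 − 127·17
So 17·(-127) ≡ 1 (mod 1080), hence d ≡ -127 ≡ 953 (mod 1080).

953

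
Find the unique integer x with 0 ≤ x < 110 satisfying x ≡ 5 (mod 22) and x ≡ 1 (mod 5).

71

Write x = 5 + 22·k. Then 22·k ≡ 1 − 5 ≡ 1 (mod 5).
Need 22⁻¹ mod 5. Extended Euclid on (5, 2):
5 = 2×2 + 1
2 = 2×1 + 0
Back-substitute:
1 = 5 − 2·2
22⁻¹ ≡ 3 (mod 5), so k ≡ 3·1 ≡ 3 (mod 5).
x = 5 + 22·3 = 71.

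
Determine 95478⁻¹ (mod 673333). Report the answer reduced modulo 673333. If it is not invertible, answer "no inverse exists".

512662

Apply the Euclidean algorithm to 673333 and 95478:
673333 = 7·95478 + 4987
95478 = 19·4987 + 725
4987 = 6·725 + 637
725 = 1·637 + 88
637 = 7·88 + 21
88 = 4·21 + 4
21 = 5·4 + 1
4 = 4·1 + 0
Since gcd(95478, 673333) = 1, back-substitute to write 1 as a combination:
1 = 21 − 5·4
1 = −5·88 + 21·21
1 = 21·637 − 152·88
1 = −152·725 + 173·637
1 = 173·4987 − 1190·725
1 = −1190·95478 + 22783·4987
1 = 22783·673333 − 160671·95478
So 95478·(-160671) ≡ 1 (mod 673333), and -160671 ≡ 512662 (mod 673333).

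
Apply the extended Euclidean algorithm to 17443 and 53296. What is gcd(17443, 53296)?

Repeated division:
53296 = 3×17443 + 967
17443 = 18×967 + 37
967 = 26×37 + 5
37 = 7×5 + 2
5 = 2×2 + 1
2 = 2×1 + 0
gcd(17443, 53296) = 1.
Express as a combination:
1 = 5 − 2·2
1 = −2·37 + 15·5
1 = 15·967 − 392·37
1 = −392·17443 + 7071·967
1 = 7071·53296 − 21605·17443
So 1 = (7071)·53296 + (-21605)·17443.

1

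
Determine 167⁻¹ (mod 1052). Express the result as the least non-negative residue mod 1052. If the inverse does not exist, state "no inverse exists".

Extended Euclidean algorithm:
1052 = 6×167 + 50
167 = 3×50 + 17
50 = 2×17 + 16
17 = 1×16 + 1
16 = 16×1 + 0
Since gcd(167, 1052) = 1, back-substitute to write 1 as a combination:
1 = 17 − 16
1 = −50 + 3·17
1 = 3·167 − 10·50
1 = −10·1052 + 63·167
So 167·63 ≡ 1 (mod 1052).

63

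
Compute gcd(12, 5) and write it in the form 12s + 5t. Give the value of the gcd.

Apply Euclid's algorithm to 12 and 5:
12 = 2×5 + 2
5 = 2×2 + 1
2 = 2×1 + 0
gcd(12, 5) = 1.
Express as a combination:
1 = 5 − 2·2
1 = −2·12 + 5·5
So 1 = (-2)·12 + (5)·5.

1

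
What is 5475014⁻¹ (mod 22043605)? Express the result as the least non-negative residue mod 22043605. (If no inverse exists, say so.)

11913304

Run Euclid on (22043605, 5475014):
22043605 = 4×5475014 + 143549
5475014 = 38×143549 + 20152
143549 = 7×20152 + 2485
20152 = 8×2485 + 272
2485 = 9×272 + 37
272 = 7×37 + 13
37 = 2×13 + 11
13 = 1×11 + 2
11 = 5×2 + 1
2 = 2×1 + 0
Since gcd(5475014, 22043605) = 1, back-substitute to write 1 as a combination:
1 = 11 − 5·2
1 = −5·13 + 6·11
1 = 6·37 − 17·13
1 = −17·272 + 125·37
1 = 125·2485 − 1142·272
1 = −1142·20152 + 9261·2485
1 = 9261·143549 − 65969·20152
1 = −65969·5475014 + 2516083·143549
1 = 2516083·22043605 − 10130301·5475014
Thus 5475014·(-10130301) ≡ 1 (mod 22043605); reducing, -10130301 mod 22043605 = 11913304.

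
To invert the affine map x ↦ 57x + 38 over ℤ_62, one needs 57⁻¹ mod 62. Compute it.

Apply the Euclidean algorithm to 62 and 57:
62 = 1·57 + 5
57 = 11·5 + 2
5 = 2·2 + 1
2 = 2·1 + 0
Since gcd(57, 62) = 1, back-substitute to write 1 as a combination:
1 = 5 − 2·2
1 = −2·57 + 23·5
1 = 23·62 − 25·57
So 57·(-25) ≡ 1 (mod 62), and -25 ≡ 37 (mod 62).

37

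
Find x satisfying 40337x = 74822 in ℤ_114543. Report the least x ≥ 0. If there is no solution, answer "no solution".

7933

First find gcd(40337, 114543):
114543 = 2×40337 + 33869
40337 = 1×33869 + 6468
33869 = 5×6468 + 1529
6468 = 4×1529 + 352
1529 = 4×352 + 121
352 = 2×121 + 110
121 = 1×110 + 11
110 = 10×11 + 0
gcd = 11 and 11 | 74822, so solutions exist. Divide through by 11: 3667x ≡ 6802 (mod 10413).
Now find 3667⁻¹ mod 10413:
10413 = 2×3667 + 3079
3667 = 1×3079 + 588
3079 = 5×588 + 139
588 = 4×139 + 32
139 = 4×32 + 11
32 = 2×11 + 10
11 = 1×10 + 1
10 = 10×1 + 0
Back-substitute:
1 = 11 − 10
1 = −32 + 3·11
1 = 3·139 − 13·32
1 = −13·588 + 55·139
1 = 55·3079 − 288·588
1 = −288·3667 + 343·3079
1 = 343·10413 − 974·3667
So 3667·(-974) ≡ 1 (mod 10413), i.e. 3667⁻¹ ≡ 9439.
Then x ≡ 9439·6802 ≡ 7933 (mod 10413); the smallest non-negative solution is x = 7933.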